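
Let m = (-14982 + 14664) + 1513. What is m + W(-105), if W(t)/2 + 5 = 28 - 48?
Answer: 1145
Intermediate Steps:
m = 1195 (m = -318 + 1513 = 1195)
W(t) = -50 (W(t) = -10 + 2*(28 - 48) = -10 + 2*(-20) = -10 - 40 = -50)
m + W(-105) = 1195 - 50 = 1145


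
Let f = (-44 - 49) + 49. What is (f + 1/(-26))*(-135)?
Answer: 154575/26 ≈ 5945.2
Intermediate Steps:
f = -44 (f = -93 + 49 = -44)
(f + 1/(-26))*(-135) = (-44 + 1/(-26))*(-135) = (-44 - 1/26)*(-135) = -1145/26*(-135) = 154575/26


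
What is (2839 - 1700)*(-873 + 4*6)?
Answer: -967011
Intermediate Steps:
(2839 - 1700)*(-873 + 4*6) = 1139*(-873 + 24) = 1139*(-849) = -967011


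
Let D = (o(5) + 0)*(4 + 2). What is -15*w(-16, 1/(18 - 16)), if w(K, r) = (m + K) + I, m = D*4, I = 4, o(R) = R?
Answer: -1620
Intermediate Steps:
D = 30 (D = (5 + 0)*(4 + 2) = 5*6 = 30)
m = 120 (m = 30*4 = 120)
w(K, r) = 124 + K (w(K, r) = (120 + K) + 4 = 124 + K)
-15*w(-16, 1/(18 - 16)) = -15*(124 - 16) = -15*108 = -1620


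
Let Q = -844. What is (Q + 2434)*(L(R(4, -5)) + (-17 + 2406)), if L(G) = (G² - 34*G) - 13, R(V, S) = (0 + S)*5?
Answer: 6123090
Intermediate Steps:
R(V, S) = 5*S (R(V, S) = S*5 = 5*S)
L(G) = -13 + G² - 34*G
(Q + 2434)*(L(R(4, -5)) + (-17 + 2406)) = (-844 + 2434)*((-13 + (5*(-5))² - 170*(-5)) + (-17 + 2406)) = 1590*((-13 + (-25)² - 34*(-25)) + 2389) = 1590*((-13 + 625 + 850) + 2389) = 1590*(1462 + 2389) = 1590*3851 = 6123090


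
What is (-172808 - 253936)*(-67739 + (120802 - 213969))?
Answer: 68665670064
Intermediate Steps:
(-172808 - 253936)*(-67739 + (120802 - 213969)) = -426744*(-67739 - 93167) = -426744*(-160906) = 68665670064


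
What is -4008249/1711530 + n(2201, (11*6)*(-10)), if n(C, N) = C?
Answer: 418118809/190170 ≈ 2198.7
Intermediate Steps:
-4008249/1711530 + n(2201, (11*6)*(-10)) = -4008249/1711530 + 2201 = -4008249*1/1711530 + 2201 = -445361/190170 + 2201 = 418118809/190170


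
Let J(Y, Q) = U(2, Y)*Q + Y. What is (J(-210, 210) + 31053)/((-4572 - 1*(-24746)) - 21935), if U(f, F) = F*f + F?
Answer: 33819/587 ≈ 57.613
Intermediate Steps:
U(f, F) = F + F*f
J(Y, Q) = Y + 3*Q*Y (J(Y, Q) = (Y*(1 + 2))*Q + Y = (Y*3)*Q + Y = (3*Y)*Q + Y = 3*Q*Y + Y = Y + 3*Q*Y)
(J(-210, 210) + 31053)/((-4572 - 1*(-24746)) - 21935) = (-210*(1 + 3*210) + 31053)/((-4572 - 1*(-24746)) - 21935) = (-210*(1 + 630) + 31053)/((-4572 + 24746) - 21935) = (-210*631 + 31053)/(20174 - 21935) = (-132510 + 31053)/(-1761) = -101457*(-1/1761) = 33819/587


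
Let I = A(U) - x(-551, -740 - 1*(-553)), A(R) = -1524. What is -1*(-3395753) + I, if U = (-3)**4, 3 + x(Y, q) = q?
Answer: 3394419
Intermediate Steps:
x(Y, q) = -3 + q
U = 81
I = -1334 (I = -1524 - (-3 + (-740 - 1*(-553))) = -1524 - (-3 + (-740 + 553)) = -1524 - (-3 - 187) = -1524 - 1*(-190) = -1524 + 190 = -1334)
-1*(-3395753) + I = -1*(-3395753) - 1334 = 3395753 - 1334 = 3394419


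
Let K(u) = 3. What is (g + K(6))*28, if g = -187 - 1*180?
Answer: -10192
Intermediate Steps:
g = -367 (g = -187 - 180 = -367)
(g + K(6))*28 = (-367 + 3)*28 = -364*28 = -10192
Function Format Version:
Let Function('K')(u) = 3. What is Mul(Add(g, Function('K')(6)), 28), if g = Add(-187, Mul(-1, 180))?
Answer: -10192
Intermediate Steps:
g = -367 (g = Add(-187, -180) = -367)
Mul(Add(g, Function('K')(6)), 28) = Mul(Add(-367, 3), 28) = Mul(-364, 28) = -10192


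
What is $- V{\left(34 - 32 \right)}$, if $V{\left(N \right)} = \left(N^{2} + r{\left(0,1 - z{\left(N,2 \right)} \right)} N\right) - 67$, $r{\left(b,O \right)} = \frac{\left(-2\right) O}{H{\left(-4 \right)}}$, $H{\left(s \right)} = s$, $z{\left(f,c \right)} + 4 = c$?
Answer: $60$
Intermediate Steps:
$z{\left(f,c \right)} = -4 + c$
$r{\left(b,O \right)} = \frac{O}{2}$ ($r{\left(b,O \right)} = \frac{\left(-2\right) O}{-4} = - 2 O \left(- \frac{1}{4}\right) = \frac{O}{2}$)
$V{\left(N \right)} = -67 + N^{2} + \frac{3 N}{2}$ ($V{\left(N \right)} = \left(N^{2} + \frac{1 - \left(-4 + 2\right)}{2} N\right) - 67 = \left(N^{2} + \frac{1 - -2}{2} N\right) - 67 = \left(N^{2} + \frac{1 + 2}{2} N\right) - 67 = \left(N^{2} + \frac{1}{2} \cdot 3 N\right) - 67 = \left(N^{2} + \frac{3 N}{2}\right) - 67 = -67 + N^{2} + \frac{3 N}{2}$)
$- V{\left(34 - 32 \right)} = - (-67 + \left(34 - 32\right)^{2} + \frac{3 \left(34 - 32\right)}{2}) = - (-67 + 2^{2} + \frac{3}{2} \cdot 2) = - (-67 + 4 + 3) = \left(-1\right) \left(-60\right) = 60$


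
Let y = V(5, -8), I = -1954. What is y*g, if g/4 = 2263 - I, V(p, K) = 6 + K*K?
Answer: 1180760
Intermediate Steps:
V(p, K) = 6 + K²
g = 16868 (g = 4*(2263 - 1*(-1954)) = 4*(2263 + 1954) = 4*4217 = 16868)
y = 70 (y = 6 + (-8)² = 6 + 64 = 70)
y*g = 70*16868 = 1180760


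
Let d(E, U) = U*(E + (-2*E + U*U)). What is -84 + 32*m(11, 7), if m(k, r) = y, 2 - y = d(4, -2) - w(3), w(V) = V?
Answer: 76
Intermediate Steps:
d(E, U) = U*(U² - E) (d(E, U) = U*(E + (-2*E + U²)) = U*(E + (U² - 2*E)) = U*(U² - E))
y = 5 (y = 2 - (-2*((-2)² - 1*4) - 1*3) = 2 - (-2*(4 - 4) - 3) = 2 - (-2*0 - 3) = 2 - (0 - 3) = 2 - 1*(-3) = 2 + 3 = 5)
m(k, r) = 5
-84 + 32*m(11, 7) = -84 + 32*5 = -84 + 160 = 76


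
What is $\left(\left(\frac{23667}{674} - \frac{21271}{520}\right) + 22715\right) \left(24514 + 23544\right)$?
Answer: $\frac{95624887921097}{87620} \approx 1.0914 \cdot 10^{9}$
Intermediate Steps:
$\left(\left(\frac{23667}{674} - \frac{21271}{520}\right) + 22715\right) \left(24514 + 23544\right) = \left(\left(23667 \cdot \frac{1}{674} - \frac{21271}{520}\right) + 22715\right) 48058 = \left(\left(\frac{23667}{674} - \frac{21271}{520}\right) + 22715\right) 48058 = \left(- \frac{1014907}{175240} + 22715\right) 48058 = \frac{3979561693}{175240} \cdot 48058 = \frac{95624887921097}{87620}$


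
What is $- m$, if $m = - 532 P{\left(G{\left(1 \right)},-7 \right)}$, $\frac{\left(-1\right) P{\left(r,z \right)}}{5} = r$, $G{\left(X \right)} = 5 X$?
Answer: $-13300$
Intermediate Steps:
$P{\left(r,z \right)} = - 5 r$
$m = 13300$ ($m = - 532 \left(- 5 \cdot 5 \cdot 1\right) = - 532 \left(\left(-5\right) 5\right) = \left(-532\right) \left(-25\right) = 13300$)
$- m = \left(-1\right) 13300 = -13300$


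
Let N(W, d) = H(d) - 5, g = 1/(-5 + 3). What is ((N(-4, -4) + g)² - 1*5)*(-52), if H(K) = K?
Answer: -4433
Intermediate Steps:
g = -½ (g = 1/(-2) = -½ ≈ -0.50000)
N(W, d) = -5 + d (N(W, d) = d - 5 = -5 + d)
((N(-4, -4) + g)² - 1*5)*(-52) = (((-5 - 4) - ½)² - 1*5)*(-52) = ((-9 - ½)² - 5)*(-52) = ((-19/2)² - 5)*(-52) = (361/4 - 5)*(-52) = (341/4)*(-52) = -4433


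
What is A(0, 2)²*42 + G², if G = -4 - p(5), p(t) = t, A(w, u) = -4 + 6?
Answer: 249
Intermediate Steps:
A(w, u) = 2
G = -9 (G = -4 - 1*5 = -4 - 5 = -9)
A(0, 2)²*42 + G² = 2²*42 + (-9)² = 4*42 + 81 = 168 + 81 = 249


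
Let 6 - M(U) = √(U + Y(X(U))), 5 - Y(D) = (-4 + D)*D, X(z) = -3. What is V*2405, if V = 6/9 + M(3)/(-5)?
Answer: -3848/3 + 481*I*√13 ≈ -1282.7 + 1734.3*I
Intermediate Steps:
Y(D) = 5 - D*(-4 + D) (Y(D) = 5 - (-4 + D)*D = 5 - D*(-4 + D))
M(U) = 6 - √(-16 + U) (M(U) = 6 - √(U + (5 - 1*(-3)² + 4*(-3))) = 6 - √(U + (5 - 1*9 - 12)) = 6 - √(U + (5 - 9 - 12)) = 6 - √(U - 16) = 6 - √(-16 + U))
V = -8/15 + I*√13/5 (V = 6/9 + (6 - √(-16 + 3))/(-5) = 6*(⅑) + (6 - √(-13))*(-⅕) = ⅔ + (6 - I*√13)*(-⅕) = ⅔ + (-6/5 + I*√13/5) = -8/15 + I*√13/5 ≈ -0.53333 + 0.72111*I)
V*2405 = (-8/15 + I*√13/5)*2405 = -3848/3 + 481*I*√13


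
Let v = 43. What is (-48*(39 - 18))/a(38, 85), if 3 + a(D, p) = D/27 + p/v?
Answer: -585144/223 ≈ -2624.0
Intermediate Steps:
a(D, p) = -3 + D/27 + p/43 (a(D, p) = -3 + (D/27 + p/43) = -3 + D/27 + p/43)
(-48*(39 - 18))/a(38, 85) = (-48*(39 - 18))/(-3 + (1/27)*38 + (1/43)*85) = (-48*21)/(-3 + 38/27 + 85/43) = -1008/446/1161 = -1008*1161/446 = -585144/223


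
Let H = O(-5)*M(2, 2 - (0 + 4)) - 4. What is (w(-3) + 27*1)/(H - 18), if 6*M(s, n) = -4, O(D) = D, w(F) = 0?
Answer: -81/56 ≈ -1.4464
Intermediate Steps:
M(s, n) = -⅔ (M(s, n) = (⅙)*(-4) = -⅔)
H = -⅔ (H = -5*(-⅔) - 4 = 10/3 - 4 = -⅔ ≈ -0.66667)
(w(-3) + 27*1)/(H - 18) = (0 + 27*1)/(-⅔ - 18) = (0 + 27)/(-56/3) = 27*(-3/56) = -81/56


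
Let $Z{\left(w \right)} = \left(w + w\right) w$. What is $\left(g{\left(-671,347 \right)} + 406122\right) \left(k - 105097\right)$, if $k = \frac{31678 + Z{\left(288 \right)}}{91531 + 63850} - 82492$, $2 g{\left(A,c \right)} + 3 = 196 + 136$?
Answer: $- \frac{23684527457463039}{310762} \approx -7.6214 \cdot 10^{10}$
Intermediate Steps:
$Z{\left(w \right)} = 2 w^{2}$ ($Z{\left(w \right)} = 2 w w = 2 w^{2}$)
$g{\left(A,c \right)} = \frac{329}{2}$ ($g{\left(A,c \right)} = - \frac{3}{2} + \frac{196 + 136}{2} = - \frac{3}{2} + \frac{1}{2} \cdot 332 = - \frac{3}{2} + 166 = \frac{329}{2}$)
$k = - \frac{12817491886}{155381}$ ($k = \frac{31678 + 2 \cdot 288^{2}}{91531 + 63850} - 82492 = \frac{31678 + 2 \cdot 82944}{155381} - 82492 = \left(31678 + 165888\right) \frac{1}{155381} - 82492 = 197566 \cdot \frac{1}{155381} - 82492 = \frac{197566}{155381} - 82492 = - \frac{12817491886}{155381} \approx -82491.0$)
$\left(g{\left(-671,347 \right)} + 406122\right) \left(k - 105097\right) = \left(\frac{329}{2} + 406122\right) \left(- \frac{12817491886}{155381} - 105097\right) = \frac{812573}{2} \left(- \frac{29147568843}{155381}\right) = - \frac{23684527457463039}{310762}$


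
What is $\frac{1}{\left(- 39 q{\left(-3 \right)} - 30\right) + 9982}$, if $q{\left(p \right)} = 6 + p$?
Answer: $\frac{1}{9835} \approx 0.00010168$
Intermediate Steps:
$\frac{1}{\left(- 39 q{\left(-3 \right)} - 30\right) + 9982} = \frac{1}{\left(- 39 \left(6 - 3\right) - 30\right) + 9982} = \frac{1}{\left(\left(-39\right) 3 - 30\right) + 9982} = \frac{1}{\left(-117 - 30\right) + 9982} = \frac{1}{-147 + 9982} = \frac{1}{9835}$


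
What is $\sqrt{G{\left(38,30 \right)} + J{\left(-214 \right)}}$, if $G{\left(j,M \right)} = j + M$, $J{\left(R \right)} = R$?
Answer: $i \sqrt{146} \approx 12.083 i$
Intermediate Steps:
$G{\left(j,M \right)} = M + j$
$\sqrt{G{\left(38,30 \right)} + J{\left(-214 \right)}} = \sqrt{\left(30 + 38\right) - 214} = \sqrt{68 - 214} = \sqrt{-146} = i \sqrt{146}$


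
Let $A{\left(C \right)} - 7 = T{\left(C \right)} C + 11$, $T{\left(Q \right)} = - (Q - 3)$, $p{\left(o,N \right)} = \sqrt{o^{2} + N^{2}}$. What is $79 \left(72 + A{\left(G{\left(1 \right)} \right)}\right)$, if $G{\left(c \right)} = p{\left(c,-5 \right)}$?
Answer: $5056 + 237 \sqrt{26} \approx 6264.5$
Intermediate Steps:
$p{\left(o,N \right)} = \sqrt{N^{2} + o^{2}}$
$T{\left(Q \right)} = 3 - Q$ ($T{\left(Q \right)} = - (-3 + Q) = 3 - Q$)
$G{\left(c \right)} = \sqrt{25 + c^{2}}$ ($G{\left(c \right)} = \sqrt{\left(-5\right)^{2} + c^{2}} = \sqrt{25 + c^{2}}$)
$A{\left(C \right)} = 18 + C \left(3 - C\right)$ ($A{\left(C \right)} = 7 + \left(\left(3 - C\right) C + 11\right) = 7 + \left(C \left(3 - C\right) + 11\right) = 7 + \left(11 + C \left(3 - C\right)\right) = 18 + C \left(3 - C\right)$)
$79 \left(72 + A{\left(G{\left(1 \right)} \right)}\right) = 79 \left(72 + \left(18 - \sqrt{25 + 1^{2}} \left(-3 + \sqrt{25 + 1^{2}}\right)\right)\right) = 79 \left(72 + \left(18 - \sqrt{25 + 1} \left(-3 + \sqrt{25 + 1}\right)\right)\right) = 79 \left(72 + \left(18 - \sqrt{26} \left(-3 + \sqrt{26}\right)\right)\right) = 79 \left(90 - \sqrt{26} \left(-3 + \sqrt{26}\right)\right) = 7110 - 79 \sqrt{26} \left(-3 + \sqrt{26}\right)$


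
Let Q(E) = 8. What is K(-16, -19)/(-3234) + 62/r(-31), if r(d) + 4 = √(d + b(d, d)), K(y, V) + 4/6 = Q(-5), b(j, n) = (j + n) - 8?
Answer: -4055/1911 - 62*I*√101/117 ≈ -2.1219 - 5.3256*I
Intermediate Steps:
b(j, n) = -8 + j + n
K(y, V) = 22/3 (K(y, V) = -⅔ + 8 = 22/3)
r(d) = -4 + √(-8 + 3*d) (r(d) = -4 + √(d + (-8 + d + d)) = -4 + √(d + (-8 + 2*d)) = -4 + √(-8 + 3*d))
K(-16, -19)/(-3234) + 62/r(-31) = (22/3)/(-3234) + 62/(-4 + √(-8 + 3*(-31))) = (22/3)*(-1/3234) + 62/(-4 + √(-8 - 93)) = -1/441 + 62/(-4 + √(-101)) = -1/441 + 62/(-4 + I*√101)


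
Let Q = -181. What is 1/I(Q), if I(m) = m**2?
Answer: 1/32761 ≈ 3.0524e-5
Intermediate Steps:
1/I(Q) = 1/((-181)**2) = 1/32761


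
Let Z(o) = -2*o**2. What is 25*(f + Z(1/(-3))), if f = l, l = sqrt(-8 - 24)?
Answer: -50/9 + 100*I*sqrt(2) ≈ -5.5556 + 141.42*I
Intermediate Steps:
l = 4*I*sqrt(2) (l = sqrt(-32) = 4*I*sqrt(2) ≈ 5.6569*I)
f = 4*I*sqrt(2) ≈ 5.6569*I
25*(f + Z(1/(-3))) = 25*(4*I*sqrt(2) - 2*(1/(-3))**2) = 25*(4*I*sqrt(2) - 2*(-1/3)**2) = 25*(4*I*sqrt(2) - 2*1/9) = 25*(4*I*sqrt(2) - 2/9) = 25*(-2/9 + 4*I*sqrt(2)) = -50/9 + 100*I*sqrt(2)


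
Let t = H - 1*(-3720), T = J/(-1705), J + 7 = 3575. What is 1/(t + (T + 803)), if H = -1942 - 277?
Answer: 1705/3924752 ≈ 0.00043442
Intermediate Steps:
J = 3568 (J = -7 + 3575 = 3568)
T = -3568/1705 (T = 3568/(-1705) = 3568*(-1/1705) = -3568/1705 ≈ -2.0927)
H = -2219
t = 1501 (t = -2219 - 1*(-3720) = -2219 + 3720 = 1501)
1/(t + (T + 803)) = 1/(1501 + (-3568/1705 + 803)) = 1/(1501 + 1365547/1705) = 1/(3924752/1705) = 1705/3924752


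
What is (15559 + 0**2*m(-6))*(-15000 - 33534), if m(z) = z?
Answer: -755140506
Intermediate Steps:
(15559 + 0**2*m(-6))*(-15000 - 33534) = (15559 + 0**2*(-6))*(-15000 - 33534) = (15559 + 0*(-6))*(-48534) = (15559 + 0)*(-48534) = 15559*(-48534) = -755140506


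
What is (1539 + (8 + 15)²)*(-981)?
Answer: -2028708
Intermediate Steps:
(1539 + (8 + 15)²)*(-981) = (1539 + 23²)*(-981) = (1539 + 529)*(-981) = 2068*(-981) = -2028708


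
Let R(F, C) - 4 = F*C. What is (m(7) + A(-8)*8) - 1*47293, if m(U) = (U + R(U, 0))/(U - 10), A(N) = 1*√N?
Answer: -141890/3 + 16*I*√2 ≈ -47297.0 + 22.627*I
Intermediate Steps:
A(N) = √N
R(F, C) = 4 + C*F (R(F, C) = 4 + F*C = 4 + C*F)
m(U) = (4 + U)/(-10 + U) (m(U) = (U + (4 + 0*U))/(U - 10) = (U + (4 + 0))/(-10 + U) = (U + 4)/(-10 + U) = (4 + U)/(-10 + U))
(m(7) + A(-8)*8) - 1*47293 = ((4 + 7)/(-10 + 7) + √(-8)*8) - 1*47293 = (11/(-3) + (2*I*√2)*8) - 47293 = (-⅓*11 + 16*I*√2) - 47293 = (-11/3 + 16*I*√2) - 47293 = -141890/3 + 16*I*√2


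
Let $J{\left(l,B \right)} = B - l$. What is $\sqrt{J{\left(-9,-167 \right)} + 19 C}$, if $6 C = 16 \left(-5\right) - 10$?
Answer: $i \sqrt{443} \approx 21.048 i$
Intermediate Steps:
$C = -15$ ($C = \frac{16 \left(-5\right) - 10}{6} = \frac{-80 - 10}{6} = \frac{1}{6} \left(-90\right) = -15$)
$\sqrt{J{\left(-9,-167 \right)} + 19 C} = \sqrt{\left(-167 - -9\right) + 19 \left(-15\right)} = \sqrt{\left(-167 + 9\right) - 285} = \sqrt{-158 - 285} = \sqrt{-443} = i \sqrt{443}$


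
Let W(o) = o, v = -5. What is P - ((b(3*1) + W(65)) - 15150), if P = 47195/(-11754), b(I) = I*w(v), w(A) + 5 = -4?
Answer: 177579253/11754 ≈ 15108.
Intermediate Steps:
w(A) = -9 (w(A) = -5 - 4 = -9)
b(I) = -9*I (b(I) = I*(-9) = -9*I)
P = -47195/11754 (P = 47195*(-1/11754) = -47195/11754 ≈ -4.0152)
P - ((b(3*1) + W(65)) - 15150) = -47195/11754 - ((-27 + 65) - 15150) = -47195/11754 - (38 - 15150) = -47195/11754 - 1*(-15112) = -47195/11754 + 15112 = 177579253/11754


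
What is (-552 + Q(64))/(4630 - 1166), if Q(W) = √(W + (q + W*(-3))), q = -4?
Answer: -69/433 + I*√33/1732 ≈ -0.15935 + 0.0033167*I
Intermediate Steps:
Q(W) = √(-4 - 2*W) (Q(W) = √(W + (-4 + W*(-3))) = √(W + (-4 - 3*W)) = √(-4 - 2*W))
(-552 + Q(64))/(4630 - 1166) = (-552 + √(-4 - 2*64))/(4630 - 1166) = (-552 + √(-4 - 128))/3464 = (-552 + √(-132))*(1/3464) = (-552 + 2*I*√33)*(1/3464) = -69/433 + I*√33/1732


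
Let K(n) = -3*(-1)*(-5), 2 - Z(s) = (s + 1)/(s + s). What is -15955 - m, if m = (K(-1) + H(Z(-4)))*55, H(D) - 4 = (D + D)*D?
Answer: -500495/32 ≈ -15640.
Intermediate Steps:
Z(s) = 2 - (1 + s)/(2*s) (Z(s) = 2 - (s + 1)/(s + s) = 2 - (1 + s)/(2*s))
H(D) = 4 + 2*D**2 (H(D) = 4 + (D + D)*D = 4 + (2*D)*D = 4 + 2*D**2)
K(n) = -15 (K(n) = 3*(-5) = -15)
m = -10065/32 (m = (-15 + (4 + 2*((1/2)*(-1 + 3*(-4))/(-4))**2))*55 = (-15 + (4 + 2*((1/2)*(-1/4)*(-1 - 12))**2))*55 = (-15 + (4 + 2*((1/2)*(-1/4)*(-13))**2))*55 = (-15 + (4 + 2*(13/8)**2))*55 = (-15 + (4 + 2*(169/64)))*55 = (-15 + (4 + 169/32))*55 = (-15 + 297/32)*55 = -183/32*55 = -10065/32 ≈ -314.53)
-15955 - m = -15955 - 1*(-10065/32) = -15955 + 10065/32 = -500495/32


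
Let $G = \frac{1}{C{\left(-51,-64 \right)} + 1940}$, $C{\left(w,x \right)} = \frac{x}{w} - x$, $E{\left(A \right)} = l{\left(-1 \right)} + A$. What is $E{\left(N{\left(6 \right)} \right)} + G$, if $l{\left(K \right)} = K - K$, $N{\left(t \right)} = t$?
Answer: $\frac{613659}{102268} \approx 6.0005$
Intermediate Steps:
$l{\left(K \right)} = 0$
$E{\left(A \right)} = A$ ($E{\left(A \right)} = 0 + A = A$)
$C{\left(w,x \right)} = - x + \frac{x}{w}$
$G = \frac{51}{102268}$ ($G = \frac{1}{\left(\left(-1\right) \left(-64\right) - \frac{64}{-51}\right) + 1940} = \frac{1}{\left(64 - - \frac{64}{51}\right) + 1940} = \frac{1}{\left(64 + \frac{64}{51}\right) + 1940} = \frac{1}{\frac{3328}{51} + 1940} = \frac{1}{\frac{102268}{51}} = \frac{51}{102268} \approx 0.00049869$)
$E{\left(N{\left(6 \right)} \right)} + G = 6 + \frac{51}{102268} = \frac{613659}{102268}$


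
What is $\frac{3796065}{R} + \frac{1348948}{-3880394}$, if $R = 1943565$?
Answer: $\frac{31047332641}{19337943499} \approx 1.6055$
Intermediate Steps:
$\frac{3796065}{R} + \frac{1348948}{-3880394} = \frac{3796065}{1943565} + \frac{1348948}{-3880394} = 3796065 \cdot \frac{1}{1943565} + 1348948 \left(- \frac{1}{3880394}\right) = \frac{19467}{9967} - \frac{674474}{1940197} = \frac{31047332641}{19337943499}$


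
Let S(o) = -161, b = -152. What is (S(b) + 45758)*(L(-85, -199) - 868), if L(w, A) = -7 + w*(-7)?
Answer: -12767160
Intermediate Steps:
L(w, A) = -7 - 7*w
(S(b) + 45758)*(L(-85, -199) - 868) = (-161 + 45758)*((-7 - 7*(-85)) - 868) = 45597*((-7 + 595) - 868) = 45597*(588 - 868) = 45597*(-280) = -12767160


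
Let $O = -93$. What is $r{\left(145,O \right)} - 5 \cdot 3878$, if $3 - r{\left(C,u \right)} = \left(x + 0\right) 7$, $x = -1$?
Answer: $-19380$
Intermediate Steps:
$r{\left(C,u \right)} = 10$ ($r{\left(C,u \right)} = 3 - \left(-1 + 0\right) 7 = 3 - \left(-1\right) 7 = 3 - -7 = 3 + 7 = 10$)
$r{\left(145,O \right)} - 5 \cdot 3878 = 10 - 5 \cdot 3878 = 10 - 19390 = -19380$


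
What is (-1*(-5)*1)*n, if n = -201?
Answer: -1005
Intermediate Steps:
(-1*(-5)*1)*n = (-1*(-5)*1)*(-201) = (5*1)*(-201) = 5*(-201) = -1005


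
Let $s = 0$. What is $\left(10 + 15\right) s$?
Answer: $0$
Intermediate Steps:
$\left(10 + 15\right) s = \left(10 + 15\right) 0 = 25 \cdot 0 = 0$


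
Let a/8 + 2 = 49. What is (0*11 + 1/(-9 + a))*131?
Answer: 131/367 ≈ 0.35695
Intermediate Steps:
a = 376 (a = -16 + 8*49 = -16 + 392 = 376)
(0*11 + 1/(-9 + a))*131 = (0*11 + 1/(-9 + 376))*131 = (0 + 1/367)*131 = (1/367)*131 = 131/367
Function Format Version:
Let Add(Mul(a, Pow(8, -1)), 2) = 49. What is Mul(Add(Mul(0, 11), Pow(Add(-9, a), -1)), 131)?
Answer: Rational(131, 367) ≈ 0.35695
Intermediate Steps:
a = 376 (a = Add(-16, Mul(8, 49)) = Add(-16, 392) = 376)
Mul(Add(Mul(0, 11), Pow(Add(-9, a), -1)), 131) = Mul(Add(Mul(0, 11), Pow(Add(-9, 376), -1)), 131) = Mul(Add(0, Pow(367, -1)), 131) = Mul(Add(0, Rational(1, 367)), 131) = Mul(Rational(1, 367), 131) = Rational(131, 367)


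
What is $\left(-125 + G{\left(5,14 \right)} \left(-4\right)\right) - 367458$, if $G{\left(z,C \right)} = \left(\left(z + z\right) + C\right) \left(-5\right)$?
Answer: $-367103$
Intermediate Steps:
$G{\left(z,C \right)} = - 10 z - 5 C$ ($G{\left(z,C \right)} = \left(2 z + C\right) \left(-5\right) = \left(C + 2 z\right) \left(-5\right) = - 10 z - 5 C$)
$\left(-125 + G{\left(5,14 \right)} \left(-4\right)\right) - 367458 = \left(-125 + \left(\left(-10\right) 5 - 70\right) \left(-4\right)\right) - 367458 = \left(-125 + \left(-50 - 70\right) \left(-4\right)\right) - 367458 = \left(-125 - -480\right) - 367458 = \left(-125 + 480\right) - 367458 = 355 - 367458 = -367103$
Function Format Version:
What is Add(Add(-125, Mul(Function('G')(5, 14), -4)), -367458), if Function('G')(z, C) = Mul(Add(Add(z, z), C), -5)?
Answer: -367103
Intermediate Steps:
Function('G')(z, C) = Add(Mul(-10, z), Mul(-5, C)) (Function('G')(z, C) = Mul(Add(Mul(2, z), C), -5) = Mul(Add(C, Mul(2, z)), -5) = Add(Mul(-10, z), Mul(-5, C)))
Add(Add(-125, Mul(Function('G')(5, 14), -4)), -367458) = Add(Add(-125, Mul(Add(Mul(-10, 5), Mul(-5, 14)), -4)), -367458) = Add(Add(-125, Mul(Add(-50, -70), -4)), -367458) = Add(Add(-125, Mul(-120, -4)), -367458) = Add(Add(-125, 480), -367458) = Add(355, -367458) = -367103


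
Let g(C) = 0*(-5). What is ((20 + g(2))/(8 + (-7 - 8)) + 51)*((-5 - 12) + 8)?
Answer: -3033/7 ≈ -433.29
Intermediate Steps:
g(C) = 0
((20 + g(2))/(8 + (-7 - 8)) + 51)*((-5 - 12) + 8) = ((20 + 0)/(8 + (-7 - 8)) + 51)*((-5 - 12) + 8) = (20/(8 - 15) + 51)*(-17 + 8) = (20/(-7) + 51)*(-9) = (20*(-⅐) + 51)*(-9) = (-20/7 + 51)*(-9) = (337/7)*(-9) = -3033/7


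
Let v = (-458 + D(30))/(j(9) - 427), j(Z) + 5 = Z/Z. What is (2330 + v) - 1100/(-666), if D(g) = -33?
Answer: 334809143/143523 ≈ 2332.8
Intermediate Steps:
j(Z) = -4 (j(Z) = -5 + Z/Z = -5 + 1 = -4)
v = 491/431 (v = (-458 - 33)/(-4 - 427) = -491/(-431) = -491*(-1/431) = 491/431 ≈ 1.1392)
(2330 + v) - 1100/(-666) = (2330 + 491/431) - 1100/(-666) = 1004721/431 - 1100*(-1/666) = 1004721/431 + 550/333 = 334809143/143523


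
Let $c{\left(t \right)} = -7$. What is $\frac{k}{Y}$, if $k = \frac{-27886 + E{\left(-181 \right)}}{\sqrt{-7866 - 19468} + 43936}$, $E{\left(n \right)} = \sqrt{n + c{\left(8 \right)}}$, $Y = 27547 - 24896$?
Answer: $- \frac{612599648}{2558744444465} + \frac{\sqrt{1284698}}{2558744444465} + \frac{13943 i \sqrt{27334}}{2558744444465} + \frac{43936 i \sqrt{47}}{2558744444465} \approx -0.00023941 + 1.0186 \cdot 10^{-6} i$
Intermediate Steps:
$Y = 2651$
$E{\left(n \right)} = \sqrt{-7 + n}$ ($E{\left(n \right)} = \sqrt{n - 7} = \sqrt{-7 + n}$)
$k = \frac{-27886 + 2 i \sqrt{47}}{43936 + i \sqrt{27334}}$ ($k = \frac{-27886 + \sqrt{-7 - 181}}{\sqrt{-7866 - 19468} + 43936} = \frac{-27886 + \sqrt{-188}}{\sqrt{-27334} + 43936} = \frac{-27886 + 2 i \sqrt{47}}{i \sqrt{27334} + 43936} = \frac{-27886 + 2 i \sqrt{47}}{43936 + i \sqrt{27334}} \approx -0.63469 + 0.0027004 i$)
$\frac{k}{Y} = \frac{- \frac{612599648}{965199715} + \frac{\sqrt{1284698}}{965199715} + \frac{13943 i \sqrt{27334}}{965199715} + \frac{43936 i \sqrt{47}}{965199715}}{2651} = \left(- \frac{612599648}{965199715} + \frac{\sqrt{1284698}}{965199715} + \frac{13943 i \sqrt{27334}}{965199715} + \frac{43936 i \sqrt{47}}{965199715}\right) \frac{1}{2651} = - \frac{612599648}{2558744444465} + \frac{\sqrt{1284698}}{2558744444465} + \frac{13943 i \sqrt{27334}}{2558744444465} + \frac{43936 i \sqrt{47}}{2558744444465}$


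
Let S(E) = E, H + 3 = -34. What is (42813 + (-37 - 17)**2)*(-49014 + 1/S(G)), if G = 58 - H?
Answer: -212929268841/95 ≈ -2.2414e+9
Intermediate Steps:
H = -37 (H = -3 - 34 = -37)
G = 95 (G = 58 - 1*(-37) = 58 + 37 = 95)
(42813 + (-37 - 17)**2)*(-49014 + 1/S(G)) = (42813 + (-37 - 17)**2)*(-49014 + 1/95) = (42813 + (-54)**2)*(-49014 + 1/95) = (42813 + 2916)*(-4656329/95) = 45729*(-4656329/95) = -212929268841/95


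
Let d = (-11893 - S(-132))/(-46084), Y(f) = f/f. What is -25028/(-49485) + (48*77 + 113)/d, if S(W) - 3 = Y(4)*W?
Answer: 2171648060513/145535385 ≈ 14922.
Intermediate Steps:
Y(f) = 1
S(W) = 3 + W (S(W) = 3 + 1*W = 3 + W)
d = 2941/11521 (d = (-11893 - (3 - 132))/(-46084) = (-11893 - 1*(-129))*(-1/46084) = (-11893 + 129)*(-1/46084) = -11764*(-1/46084) = 2941/11521 ≈ 0.25527)
-25028/(-49485) + (48*77 + 113)/d = -25028/(-49485) + (48*77 + 113)/(2941/11521) = -25028*(-1/49485) + (3696 + 113)*(11521/2941) = 25028/49485 + 3809*(11521/2941) = 25028/49485 + 43883489/2941 = 2171648060513/145535385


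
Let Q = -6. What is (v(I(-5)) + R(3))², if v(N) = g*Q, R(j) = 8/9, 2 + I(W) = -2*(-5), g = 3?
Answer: 23716/81 ≈ 292.79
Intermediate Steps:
I(W) = 8 (I(W) = -2 - 2*(-5) = -2 + 10 = 8)
R(j) = 8/9 (R(j) = 8*(⅑) = 8/9)
v(N) = -18 (v(N) = 3*(-6) = -18)
(v(I(-5)) + R(3))² = (-18 + 8/9)² = (-154/9)² = 23716/81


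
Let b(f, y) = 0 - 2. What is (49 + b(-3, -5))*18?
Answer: 846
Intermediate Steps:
b(f, y) = -2
(49 + b(-3, -5))*18 = (49 - 2)*18 = 47*18 = 846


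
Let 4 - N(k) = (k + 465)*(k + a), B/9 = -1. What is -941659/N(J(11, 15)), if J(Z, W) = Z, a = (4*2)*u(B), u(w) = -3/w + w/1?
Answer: -2824977/83312 ≈ -33.908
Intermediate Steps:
B = -9 (B = 9*(-1) = -9)
u(w) = w - 3/w (u(w) = -3/w + w*1 = -3/w + w = w - 3/w)
a = -208/3 (a = (4*2)*(-9 - 3/(-9)) = 8*(-9 - 3*(-1/9)) = 8*(-9 + 1/3) = 8*(-26/3) = -208/3 ≈ -69.333)
N(k) = 4 - (465 + k)*(-208/3 + k) (N(k) = 4 - (k + 465)*(k - 208/3) = 4 - (465 + k)*(-208/3 + k))
-941659/N(J(11, 15)) = -941659/(32244 - 1*11**2 - 1187/3*11) = -941659/(32244 - 1*121 - 13057/3) = -941659/(32244 - 121 - 13057/3) = -941659/83312/3 = -941659*3/83312 = -2824977/83312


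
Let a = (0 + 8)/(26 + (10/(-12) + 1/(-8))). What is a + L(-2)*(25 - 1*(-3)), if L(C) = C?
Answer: -33464/601 ≈ -55.681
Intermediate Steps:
a = 192/601 (a = 8/(26 + (10*(-1/12) + 1*(-⅛))) = 8/(26 + (-⅚ - ⅛)) = 8/(26 - 23/24) = 8/(601/24) = 8*(24/601) = 192/601 ≈ 0.31947)
a + L(-2)*(25 - 1*(-3)) = 192/601 - 2*(25 - 1*(-3)) = 192/601 - 2*(25 + 3) = 192/601 - 2*28 = 192/601 - 56 = -33464/601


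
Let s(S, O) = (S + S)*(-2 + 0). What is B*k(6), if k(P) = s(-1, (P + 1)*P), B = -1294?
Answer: -5176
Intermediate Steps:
s(S, O) = -4*S (s(S, O) = (2*S)*(-2) = -4*S)
k(P) = 4 (k(P) = -4*(-1) = 4)
B*k(6) = -1294*4 = -5176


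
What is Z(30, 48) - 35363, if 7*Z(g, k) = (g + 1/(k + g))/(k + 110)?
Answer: -3050692943/86268 ≈ -35363.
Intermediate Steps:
Z(g, k) = (g + 1/(g + k))/(7*(110 + k)) (Z(g, k) = ((g + 1/(k + g))/(k + 110))/7 = ((g + 1/(g + k))/(110 + k))/7 = (g + 1/(g + k))/(7*(110 + k)))
Z(30, 48) - 35363 = (1 + 30² + 30*48)/(7*(48² + 110*30 + 110*48 + 30*48)) - 35363 = (1 + 900 + 1440)/(7*(2304 + 3300 + 5280 + 1440)) - 35363 = (⅐)*2341/12324 - 35363 = (⅐)*(1/12324)*2341 - 35363 = 2341/86268 - 35363 = -3050692943/86268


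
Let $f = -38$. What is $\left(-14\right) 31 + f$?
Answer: $-472$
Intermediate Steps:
$\left(-14\right) 31 + f = \left(-14\right) 31 - 38 = -434 - 38 = -472$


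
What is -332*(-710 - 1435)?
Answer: 712140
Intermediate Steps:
-332*(-710 - 1435) = -332*(-2145) = 712140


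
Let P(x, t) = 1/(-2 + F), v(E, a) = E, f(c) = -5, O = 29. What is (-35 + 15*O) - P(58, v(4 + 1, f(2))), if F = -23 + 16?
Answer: 3601/9 ≈ 400.11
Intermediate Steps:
F = -7
P(x, t) = -⅑ (P(x, t) = 1/(-2 - 7) = 1/(-9) = -⅑)
(-35 + 15*O) - P(58, v(4 + 1, f(2))) = (-35 + 15*29) - 1*(-⅑) = (-35 + 435) + ⅑ = 400 + ⅑ = 3601/9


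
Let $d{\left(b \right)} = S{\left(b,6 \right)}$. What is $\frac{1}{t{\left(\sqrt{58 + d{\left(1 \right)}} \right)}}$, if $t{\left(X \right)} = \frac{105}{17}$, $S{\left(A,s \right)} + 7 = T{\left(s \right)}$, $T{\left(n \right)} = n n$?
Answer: $\frac{17}{105} \approx 0.1619$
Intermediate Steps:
$T{\left(n \right)} = n^{2}$
$S{\left(A,s \right)} = -7 + s^{2}$
$d{\left(b \right)} = 29$ ($d{\left(b \right)} = -7 + 6^{2} = -7 + 36 = 29$)
$t{\left(X \right)} = \frac{105}{17}$ ($t{\left(X \right)} = 105 \cdot \frac{1}{17} = \frac{105}{17}$)
$\frac{1}{t{\left(\sqrt{58 + d{\left(1 \right)}} \right)}} = \frac{1}{\frac{105}{17}} = \frac{17}{105}$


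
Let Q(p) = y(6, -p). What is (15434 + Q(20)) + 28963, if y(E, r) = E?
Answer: 44403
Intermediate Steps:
Q(p) = 6
(15434 + Q(20)) + 28963 = (15434 + 6) + 28963 = 15440 + 28963 = 44403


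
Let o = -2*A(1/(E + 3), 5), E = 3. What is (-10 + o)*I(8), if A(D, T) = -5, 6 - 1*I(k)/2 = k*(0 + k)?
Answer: 0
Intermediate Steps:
I(k) = 12 - 2*k² (I(k) = 12 - 2*k*(0 + k) = 12 - 2*k*k = 12 - 2*k²)
o = 10 (o = -2*(-5) = 10)
(-10 + o)*I(8) = (-10 + 10)*(12 - 2*8²) = 0*(12 - 2*64) = 0*(12 - 128) = 0*(-116) = 0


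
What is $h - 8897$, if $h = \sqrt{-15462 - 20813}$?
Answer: $-8897 + 5 i \sqrt{1451} \approx -8897.0 + 190.46 i$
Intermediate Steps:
$h = 5 i \sqrt{1451}$ ($h = \sqrt{-36275} = 5 i \sqrt{1451} \approx 190.46 i$)
$h - 8897 = 5 i \sqrt{1451} - 8897 = -8897 + 5 i \sqrt{1451}$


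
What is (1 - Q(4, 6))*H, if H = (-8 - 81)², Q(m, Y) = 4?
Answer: -23763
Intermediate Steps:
H = 7921 (H = (-89)² = 7921)
(1 - Q(4, 6))*H = (1 - 1*4)*7921 = (1 - 4)*7921 = -3*7921 = -23763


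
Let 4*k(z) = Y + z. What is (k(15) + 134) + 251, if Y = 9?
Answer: 391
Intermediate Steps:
k(z) = 9/4 + z/4 (k(z) = (9 + z)/4 = 9/4 + z/4)
(k(15) + 134) + 251 = ((9/4 + (¼)*15) + 134) + 251 = ((9/4 + 15/4) + 134) + 251 = (6 + 134) + 251 = 140 + 251 = 391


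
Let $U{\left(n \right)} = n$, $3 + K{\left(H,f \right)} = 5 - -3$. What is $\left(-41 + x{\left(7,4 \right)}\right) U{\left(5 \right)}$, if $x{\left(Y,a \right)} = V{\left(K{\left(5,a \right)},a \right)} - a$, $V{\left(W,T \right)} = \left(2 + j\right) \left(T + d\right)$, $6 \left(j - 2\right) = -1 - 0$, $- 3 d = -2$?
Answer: $- \frac{1220}{9} \approx -135.56$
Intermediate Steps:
$d = \frac{2}{3}$ ($d = \left(- \frac{1}{3}\right) \left(-2\right) = \frac{2}{3} \approx 0.66667$)
$j = \frac{11}{6}$ ($j = 2 + \frac{-1 - 0}{6} = 2 + \frac{-1 + 0}{6} = 2 + \frac{1}{6} \left(-1\right) = 2 - \frac{1}{6} = \frac{11}{6} \approx 1.8333$)
$K{\left(H,f \right)} = 5$ ($K{\left(H,f \right)} = -3 + \left(5 - -3\right) = -3 + \left(5 + 3\right) = -3 + 8 = 5$)
$V{\left(W,T \right)} = \frac{23}{9} + \frac{23 T}{6}$ ($V{\left(W,T \right)} = \left(2 + \frac{11}{6}\right) \left(T + \frac{2}{3}\right) = \frac{23 \left(\frac{2}{3} + T\right)}{6} = \frac{23}{9} + \frac{23 T}{6}$)
$x{\left(Y,a \right)} = \frac{23}{9} + \frac{17 a}{6}$ ($x{\left(Y,a \right)} = \left(\frac{23}{9} + \frac{23 a}{6}\right) - a = \frac{23}{9} + \frac{17 a}{6}$)
$\left(-41 + x{\left(7,4 \right)}\right) U{\left(5 \right)} = \left(-41 + \left(\frac{23}{9} + \frac{17}{6} \cdot 4\right)\right) 5 = \left(-41 + \left(\frac{23}{9} + \frac{34}{3}\right)\right) 5 = \left(-41 + \frac{125}{9}\right) 5 = \left(- \frac{244}{9}\right) 5 = - \frac{1220}{9}$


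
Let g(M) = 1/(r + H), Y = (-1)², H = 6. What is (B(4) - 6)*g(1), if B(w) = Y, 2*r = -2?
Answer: -1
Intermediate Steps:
r = -1 (r = (½)*(-2) = -1)
Y = 1
g(M) = ⅕ (g(M) = 1/(-1 + 6) = 1/5 = ⅕)
B(w) = 1
(B(4) - 6)*g(1) = (1 - 6)*(⅕) = -5*⅕ = -1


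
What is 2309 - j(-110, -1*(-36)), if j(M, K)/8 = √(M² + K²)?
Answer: 2309 - 16*√3349 ≈ 1383.1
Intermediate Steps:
j(M, K) = 8*√(K² + M²) (j(M, K) = 8*√(M² + K²) = 8*√(K² + M²))
2309 - j(-110, -1*(-36)) = 2309 - 8*√((-1*(-36))² + (-110)²) = 2309 - 8*√(36² + 12100) = 2309 - 8*√(1296 + 12100) = 2309 - 8*√13396 = 2309 - 8*2*√3349 = 2309 - 16*√3349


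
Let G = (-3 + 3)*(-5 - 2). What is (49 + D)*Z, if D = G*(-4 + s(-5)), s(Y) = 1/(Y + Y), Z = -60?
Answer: -2940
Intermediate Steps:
G = 0 (G = 0*(-7) = 0)
s(Y) = 1/(2*Y)
D = 0 (D = 0*(-4 + (½)/(-5)) = 0*(-4 + (½)*(-⅕)) = 0*(-4 - ⅒) = 0*(-41/10) = 0)
(49 + D)*Z = (49 + 0)*(-60) = 49*(-60) = -2940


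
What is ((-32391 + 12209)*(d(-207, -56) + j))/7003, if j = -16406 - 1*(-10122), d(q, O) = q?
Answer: 131001362/7003 ≈ 18706.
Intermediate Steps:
j = -6284 (j = -16406 + 10122 = -6284)
((-32391 + 12209)*(d(-207, -56) + j))/7003 = ((-32391 + 12209)*(-207 - 6284))/7003 = -20182*(-6491)*(1/7003) = 131001362*(1/7003) = 131001362/7003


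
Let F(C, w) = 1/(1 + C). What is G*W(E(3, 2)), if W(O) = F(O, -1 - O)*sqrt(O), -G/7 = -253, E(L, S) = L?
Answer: 1771*sqrt(3)/4 ≈ 766.87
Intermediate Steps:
G = 1771 (G = -7*(-253) = 1771)
W(O) = sqrt(O)/(1 + O)
G*W(E(3, 2)) = 1771*(sqrt(3)/(1 + 3)) = 1771*(sqrt(3)/4) = 1771*sqrt(3)/4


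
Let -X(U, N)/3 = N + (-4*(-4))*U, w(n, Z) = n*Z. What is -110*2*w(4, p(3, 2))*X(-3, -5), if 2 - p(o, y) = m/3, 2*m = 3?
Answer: -209880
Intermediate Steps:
m = 3/2 (m = (1/2)*3 = 3/2 ≈ 1.5000)
p(o, y) = 3/2 (p(o, y) = 2 - 3/(2*3) = 2 - 1*1/2 = 2 - 1/2 = 3/2)
w(n, Z) = Z*n
X(U, N) = -48*U - 3*N (X(U, N) = -3*(N + (-4*(-4))*U) = -3*(N + 16*U) = -48*U - 3*N)
-110*2*w(4, p(3, 2))*X(-3, -5) = -110*2*((3/2)*4)*(-48*(-3) - 3*(-5)) = -110*2*6*(144 + 15) = -1320*159 = -110*1908 = -209880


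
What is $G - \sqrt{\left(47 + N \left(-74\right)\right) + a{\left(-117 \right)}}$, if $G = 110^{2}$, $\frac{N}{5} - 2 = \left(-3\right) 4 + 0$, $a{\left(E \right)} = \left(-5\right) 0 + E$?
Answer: $12100 - 11 \sqrt{30} \approx 12040.0$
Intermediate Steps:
$a{\left(E \right)} = E$ ($a{\left(E \right)} = 0 + E = E$)
$N = -50$ ($N = 10 + 5 \left(\left(-3\right) 4 + 0\right) = 10 + 5 \left(-12 + 0\right) = 10 + 5 \left(-12\right) = 10 - 60 = -50$)
$G = 12100$
$G - \sqrt{\left(47 + N \left(-74\right)\right) + a{\left(-117 \right)}} = 12100 - \sqrt{\left(47 - -3700\right) - 117} = 12100 - \sqrt{\left(47 + 3700\right) - 117} = 12100 - \sqrt{3747 - 117} = 12100 - \sqrt{3630} = 12100 - 11 \sqrt{30}$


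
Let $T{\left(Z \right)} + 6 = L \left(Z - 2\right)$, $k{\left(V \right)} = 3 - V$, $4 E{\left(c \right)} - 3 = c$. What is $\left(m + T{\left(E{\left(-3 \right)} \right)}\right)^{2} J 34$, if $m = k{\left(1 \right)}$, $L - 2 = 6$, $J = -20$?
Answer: $-272000$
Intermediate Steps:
$E{\left(c \right)} = \frac{3}{4} + \frac{c}{4}$
$L = 8$ ($L = 2 + 6 = 8$)
$m = 2$ ($m = 3 - 1 = 2$)
$T{\left(Z \right)} = -22 + 8 Z$ ($T{\left(Z \right)} = -6 + 8 \left(Z - 2\right) = -6 + 8 \left(-2 + Z\right) = -6 + \left(-16 + 8 Z\right) = -22 + 8 Z$)
$\left(m + T{\left(E{\left(-3 \right)} \right)}\right)^{2} J 34 = \left(2 - \left(22 - 8 \left(\frac{3}{4} + \frac{1}{4} \left(-3\right)\right)\right)\right)^{2} \left(-20\right) 34 = \left(2 - \left(22 - 8 \left(\frac{3}{4} - \frac{3}{4}\right)\right)\right)^{2} \left(-20\right) 34 = \left(2 + \left(-22 + 8 \cdot 0\right)\right)^{2} \left(-20\right) 34 = \left(2 + \left(-22 + 0\right)\right)^{2} \left(-20\right) 34 = \left(2 - 22\right)^{2} \left(-20\right) 34 = \left(-20\right)^{2} \left(-20\right) 34 = 400 \left(-20\right) 34 = \left(-8000\right) 34 = -272000$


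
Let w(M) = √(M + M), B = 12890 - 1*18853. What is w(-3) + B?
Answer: -5963 + I*√6 ≈ -5963.0 + 2.4495*I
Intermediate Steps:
B = -5963 (B = 12890 - 18853 = -5963)
w(M) = √2*√M (w(M) = √(2*M) = √2*√M)
w(-3) + B = √2*√(-3) - 5963 = √2*(I*√3) - 5963 = I*√6 - 5963 = -5963 + I*√6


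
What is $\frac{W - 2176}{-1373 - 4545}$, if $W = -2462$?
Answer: $\frac{2319}{2959} \approx 0.78371$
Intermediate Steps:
$\frac{W - 2176}{-1373 - 4545} = \frac{-2462 - 2176}{-1373 - 4545} = - \frac{4638}{-5918} = \left(-4638\right) \left(- \frac{1}{5918}\right) = \frac{2319}{2959}$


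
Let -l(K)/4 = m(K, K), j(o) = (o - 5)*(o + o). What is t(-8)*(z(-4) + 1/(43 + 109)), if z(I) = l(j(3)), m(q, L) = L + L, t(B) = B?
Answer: -14593/19 ≈ -768.05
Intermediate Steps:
j(o) = 2*o*(-5 + o) (j(o) = (-5 + o)*(2*o) = 2*o*(-5 + o))
m(q, L) = 2*L
l(K) = -8*K
z(I) = 96 (z(I) = -16*3*(-5 + 3) = -16*3*(-2) = -8*(-12) = 96)
t(-8)*(z(-4) + 1/(43 + 109)) = -8*(96 + 1/(43 + 109)) = -8*(96 + 1/152) = -8*14593/152 = -14593/19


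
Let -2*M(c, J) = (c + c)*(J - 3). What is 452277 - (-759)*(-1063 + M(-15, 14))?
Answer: -229305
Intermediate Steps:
M(c, J) = -c*(-3 + J) (M(c, J) = -(c + c)*(J - 3)/2 = -2*c*(-3 + J)/2 = -c*(-3 + J))
452277 - (-759)*(-1063 + M(-15, 14)) = 452277 - (-759)*(-1063 - 15*(3 - 1*14)) = 452277 - (-759)*(-1063 - 15*(3 - 14)) = 452277 - (-759)*(-1063 - 15*(-11)) = 452277 - (-759)*(-1063 + 165) = 452277 - (-759)*(-898) = 452277 - 1*681582 = 452277 - 681582 = -229305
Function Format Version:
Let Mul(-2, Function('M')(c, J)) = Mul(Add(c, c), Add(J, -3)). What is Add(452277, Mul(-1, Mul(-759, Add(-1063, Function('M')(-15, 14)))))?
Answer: -229305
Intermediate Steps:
Function('M')(c, J) = Mul(-1, c, Add(-3, J)) (Function('M')(c, J) = Mul(Rational(-1, 2), Mul(Add(c, c), Add(J, -3))) = Mul(Rational(-1, 2), Mul(Mul(2, c), Add(-3, J))) = Mul(Rational(-1, 2), Mul(2, c, Add(-3, J))) = Mul(-1, c, Add(-3, J)))
Add(452277, Mul(-1, Mul(-759, Add(-1063, Function('M')(-15, 14))))) = Add(452277, Mul(-1, Mul(-759, Add(-1063, Mul(-15, Add(3, Mul(-1, 14))))))) = Add(452277, Mul(-1, Mul(-759, Add(-1063, Mul(-15, Add(3, -14)))))) = Add(452277, Mul(-1, Mul(-759, Add(-1063, Mul(-15, -11))))) = Add(452277, Mul(-1, Mul(-759, Add(-1063, 165)))) = Add(452277, Mul(-1, Mul(-759, -898))) = Add(452277, Mul(-1, 681582)) = Add(452277, -681582) = -229305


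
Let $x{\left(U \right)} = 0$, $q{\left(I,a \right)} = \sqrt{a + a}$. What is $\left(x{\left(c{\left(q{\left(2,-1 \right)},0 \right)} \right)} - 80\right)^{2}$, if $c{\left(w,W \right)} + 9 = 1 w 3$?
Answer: $6400$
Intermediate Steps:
$q{\left(I,a \right)} = \sqrt{2} \sqrt{a}$ ($q{\left(I,a \right)} = \sqrt{2 a} = \sqrt{2} \sqrt{a}$)
$c{\left(w,W \right)} = -9 + 3 w$ ($c{\left(w,W \right)} = -9 + 1 w 3 = -9 + w 3 = -9 + 3 w$)
$\left(x{\left(c{\left(q{\left(2,-1 \right)},0 \right)} \right)} - 80\right)^{2} = \left(0 - 80\right)^{2} = \left(-80\right)^{2} = 6400$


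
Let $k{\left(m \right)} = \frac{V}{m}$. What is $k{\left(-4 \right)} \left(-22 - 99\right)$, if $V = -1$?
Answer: $- \frac{121}{4} \approx -30.25$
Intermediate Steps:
$k{\left(m \right)} = - \frac{1}{m}$
$k{\left(-4 \right)} \left(-22 - 99\right) = - \frac{1}{-4} \left(-22 - 99\right) = \left(-1\right) \left(- \frac{1}{4}\right) \left(-121\right) = \frac{1}{4} \left(-121\right) = - \frac{121}{4}$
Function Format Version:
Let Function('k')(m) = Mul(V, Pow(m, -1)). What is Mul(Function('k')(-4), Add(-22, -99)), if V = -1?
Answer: Rational(-121, 4) ≈ -30.250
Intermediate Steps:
Function('k')(m) = Mul(-1, Pow(m, -1))
Mul(Function('k')(-4), Add(-22, -99)) = Mul(Mul(-1, Pow(-4, -1)), Add(-22, -99)) = Mul(Mul(-1, Rational(-1, 4)), -121) = Mul(Rational(1, 4), -121) = Rational(-121, 4)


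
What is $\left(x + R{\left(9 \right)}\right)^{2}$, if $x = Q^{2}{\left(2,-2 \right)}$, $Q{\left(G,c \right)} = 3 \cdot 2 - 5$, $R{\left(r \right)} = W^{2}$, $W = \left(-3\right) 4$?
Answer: $21025$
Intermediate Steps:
$W = -12$
$R{\left(r \right)} = 144$ ($R{\left(r \right)} = \left(-12\right)^{2} = 144$)
$Q{\left(G,c \right)} = 1$ ($Q{\left(G,c \right)} = 6 - 5 = 1$)
$x = 1$ ($x = 1^{2} = 1$)
$\left(x + R{\left(9 \right)}\right)^{2} = \left(1 + 144\right)^{2} = 145^{2} = 21025$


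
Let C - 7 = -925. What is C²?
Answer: 842724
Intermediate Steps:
C = -918 (C = 7 - 925 = -918)
C² = (-918)² = 842724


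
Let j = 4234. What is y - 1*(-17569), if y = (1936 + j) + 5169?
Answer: 28908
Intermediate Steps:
y = 11339 (y = (1936 + 4234) + 5169 = 6170 + 5169 = 11339)
y - 1*(-17569) = 11339 - 1*(-17569) = 11339 + 17569 = 28908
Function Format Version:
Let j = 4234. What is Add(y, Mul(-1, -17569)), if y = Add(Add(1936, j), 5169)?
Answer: 28908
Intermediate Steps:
y = 11339 (y = Add(Add(1936, 4234), 5169) = Add(6170, 5169) = 11339)
Add(y, Mul(-1, -17569)) = Add(11339, Mul(-1, -17569)) = Add(11339, 17569) = 28908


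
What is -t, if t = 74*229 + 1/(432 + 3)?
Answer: -7371511/435 ≈ -16946.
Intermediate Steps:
t = 7371511/435 (t = 16946 + 1/435 = 7371511/435 ≈ 16946.)
-t = -1*7371511/435 = -7371511/435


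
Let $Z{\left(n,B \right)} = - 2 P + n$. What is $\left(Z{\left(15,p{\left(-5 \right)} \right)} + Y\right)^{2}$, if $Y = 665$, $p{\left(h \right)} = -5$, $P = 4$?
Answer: $451584$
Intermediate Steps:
$Z{\left(n,B \right)} = -8 + n$ ($Z{\left(n,B \right)} = \left(-2\right) 4 + n = -8 + n$)
$\left(Z{\left(15,p{\left(-5 \right)} \right)} + Y\right)^{2} = \left(\left(-8 + 15\right) + 665\right)^{2} = \left(7 + 665\right)^{2} = 672^{2} = 451584$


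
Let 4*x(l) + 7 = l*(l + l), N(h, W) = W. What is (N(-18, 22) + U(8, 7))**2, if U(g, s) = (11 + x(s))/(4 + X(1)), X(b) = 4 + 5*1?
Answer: 1635841/2704 ≈ 604.97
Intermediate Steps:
x(l) = -7/4 + l**2/2 (x(l) = -7/4 + (l*(l + l))/4 = -7/4 + (l*(2*l))/4 = -7/4 + (2*l**2)/4 = -7/4 + l**2/2)
X(b) = 9 (X(b) = 4 + 5 = 9)
U(g, s) = 37/52 + s**2/26 (U(g, s) = (11 + (-7/4 + s**2/2))/(4 + 9) = (37/4 + s**2/2)/13 = (37/4 + s**2/2)*(1/13) = 37/52 + s**2/26)
(N(-18, 22) + U(8, 7))**2 = (22 + (37/52 + (1/26)*7**2))**2 = (22 + (37/52 + (1/26)*49))**2 = (22 + (37/52 + 49/26))**2 = (22 + 135/52)**2 = (1279/52)**2 = 1635841/2704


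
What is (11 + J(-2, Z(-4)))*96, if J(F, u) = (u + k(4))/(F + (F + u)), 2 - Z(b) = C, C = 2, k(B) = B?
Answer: 960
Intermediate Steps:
Z(b) = 0 (Z(b) = 2 - 1*2 = 2 - 2 = 0)
J(F, u) = (4 + u)/(u + 2*F) (J(F, u) = (u + 4)/(F + (F + u)) = (4 + u)/(u + 2*F))
(11 + J(-2, Z(-4)))*96 = (11 + (4 + 0)/(0 + 2*(-2)))*96 = (11 + 4/(0 - 4))*96 = (11 + 4/(-4))*96 = (11 - 1/4*4)*96 = (11 - 1)*96 = 10*96 = 960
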